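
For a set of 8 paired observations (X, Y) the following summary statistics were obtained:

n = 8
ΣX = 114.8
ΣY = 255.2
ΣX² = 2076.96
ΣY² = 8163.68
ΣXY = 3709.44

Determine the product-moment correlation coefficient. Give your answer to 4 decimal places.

0.4781

r = (nΣXY − ΣXΣY) / √[(nΣX² − (ΣX)²)(nΣY² − (ΣY)²)]
Numerator: 8×3709.44 − 114.8×255.2 = 378.56
Denominator: √[(16615.68 − 13179.04)(65309.44 − 65127.04)] = √[3436.64 × 182.4] = 791.7343
r = 378.56 / 791.7343 ≈ 0.4781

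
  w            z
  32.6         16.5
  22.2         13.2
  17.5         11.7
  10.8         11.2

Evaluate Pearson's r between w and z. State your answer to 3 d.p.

n = 4, Σw = 83.1, Σz = 52.6, Σw² = 1978.49, Σz² = 708.82, Σwz = 1156.65
nΣwz − ΣwΣz = 4626.6 − 4371.06 = 255.54
nΣw² − (Σw)² = 7913.96 − 6905.61 = 1008.35; nΣz² − (Σz)² = 2835.28 − 2766.76 = 68.52
r = 255.54 / √(1008.35 × 68.52) = 255.54 / 262.8538 ≈ 0.972

0.972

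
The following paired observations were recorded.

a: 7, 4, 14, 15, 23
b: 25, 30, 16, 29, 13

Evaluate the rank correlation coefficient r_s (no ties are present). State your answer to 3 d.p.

-0.700

Rank a: 2, 1, 3, 4, 5
Rank b: 3, 5, 2, 4, 1
d = rank(a) − rank(b): -1, -4, 1, 0, 4; Σd² = 34
ρ = 1 − 6Σd² / [n(n²−1)] = 1 − 6×34 / (5×24) = 1 − 204/120 ≈ -0.700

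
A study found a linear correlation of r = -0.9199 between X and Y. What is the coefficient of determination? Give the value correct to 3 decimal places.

0.846

r² = (-0.9199)² = 0.846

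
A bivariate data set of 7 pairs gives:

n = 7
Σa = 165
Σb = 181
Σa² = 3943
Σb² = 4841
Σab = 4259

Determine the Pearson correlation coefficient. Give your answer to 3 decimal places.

-0.080

r = (nΣab − ΣaΣb) / √[(nΣa² − (Σa)²)(nΣb² − (Σb)²)]
Numerator: 7×4259 − 165×181 = -52
Denominator: √[(27601 − 27225)(33887 − 32761)] = √[376 × 1126] = 650.6735
r = -52 / 650.6735 ≈ -0.080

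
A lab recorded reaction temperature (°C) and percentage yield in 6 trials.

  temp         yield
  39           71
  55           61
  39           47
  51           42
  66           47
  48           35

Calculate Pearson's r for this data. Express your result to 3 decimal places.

-0.248

n = 6, Σx = 298, Σy = 303, Σx² = 15328, Σy² = 16169, Σxy = 14881
nΣxy − ΣxΣy = 89286 − 90294 = -1008
nΣx² − (Σx)² = 91968 − 88804 = 3164; nΣy² − (Σy)² = 97014 − 91809 = 5205
r = -1008 / √(3164 × 5205) = -1008 / 4058.1548 ≈ -0.248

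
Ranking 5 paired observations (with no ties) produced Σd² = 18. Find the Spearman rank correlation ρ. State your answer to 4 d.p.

ρ = 1 − 6Σd² / [n(n²−1)] = 1 − 6×18 / (5×24)
  = 1 − 108/120 = 1 − 0.90000 ≈ 0.1000

0.1000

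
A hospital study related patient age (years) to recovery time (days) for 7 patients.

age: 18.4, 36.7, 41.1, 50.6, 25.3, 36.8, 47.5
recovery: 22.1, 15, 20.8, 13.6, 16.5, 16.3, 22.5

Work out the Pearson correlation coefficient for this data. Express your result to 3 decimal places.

-0.234

n = 7, Σx = 256.4, Σy = 126.8, Σx² = 10185.6, Σy² = 2375.2, Σxy = 4586.22
nΣxy − ΣxΣy = 32103.54 − 32511.52 = -407.98
nΣx² − (Σx)² = 71299.2 − 65740.96 = 5558.24; nΣy² − (Σy)² = 16626.4 − 16078.24 = 548.16
r = -407.98 / √(5558.24 × 548.16) = -407.98 / 1745.5099 ≈ -0.234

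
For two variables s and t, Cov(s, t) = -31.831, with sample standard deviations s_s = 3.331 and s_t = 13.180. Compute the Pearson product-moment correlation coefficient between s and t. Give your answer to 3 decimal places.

-0.725

r = Cov(s,t) / (s_s · s_t) = -31.831 / (3.331 × 13.180)
  = -31.831 / 43.9026 ≈ -0.725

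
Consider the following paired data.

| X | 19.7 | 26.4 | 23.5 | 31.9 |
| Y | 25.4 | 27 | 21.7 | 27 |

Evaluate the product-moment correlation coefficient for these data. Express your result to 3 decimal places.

n = 4, ΣX = 101.5, ΣY = 101.1, ΣX² = 2654.91, ΣY² = 2574.05, ΣXY = 2584.43
nΣXY − ΣXΣY = 10337.72 − 10261.65 = 76.07
nΣX² − (ΣX)² = 10619.64 − 10302.25 = 317.39; nΣY² − (ΣY)² = 10296.2 − 10221.21 = 74.99
r = 76.07 / √(317.39 × 74.99) = 76.07 / 154.2760 ≈ 0.493

0.493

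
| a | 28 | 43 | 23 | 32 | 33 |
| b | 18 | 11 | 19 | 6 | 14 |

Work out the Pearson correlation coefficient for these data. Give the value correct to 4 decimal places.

n = 5, Σa = 159, Σb = 68, Σa² = 5275, Σb² = 1038, Σab = 2068
nΣab − ΣaΣb = 10340 − 10812 = -472
nΣa² − (Σa)² = 26375 − 25281 = 1094; nΣb² − (Σb)² = 5190 − 4624 = 566
r = -472 / √(1094 × 566) = -472 / 786.8952 ≈ -0.5998

-0.5998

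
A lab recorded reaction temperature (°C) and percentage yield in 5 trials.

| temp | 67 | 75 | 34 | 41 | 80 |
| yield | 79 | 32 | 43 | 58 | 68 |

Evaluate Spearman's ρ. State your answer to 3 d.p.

Rank temp: 3, 4, 1, 2, 5
Rank yield: 5, 1, 2, 3, 4
d = rank(temp) − rank(yield): -2, 3, -1, -1, 1; Σd² = 16
ρ = 1 − 6Σd² / [n(n²−1)] = 1 − 6×16 / (5×24) = 1 − 96/120 ≈ 0.200

0.200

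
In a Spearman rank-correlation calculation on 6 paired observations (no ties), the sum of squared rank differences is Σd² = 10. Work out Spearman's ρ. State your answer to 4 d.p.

ρ = 1 − 6Σd² / [n(n²−1)] = 1 − 6×10 / (6×35)
  = 1 − 60/210 = 1 − 0.28571 ≈ 0.7143

0.7143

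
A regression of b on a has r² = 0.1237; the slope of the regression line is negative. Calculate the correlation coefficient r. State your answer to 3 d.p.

|r| = √0.1237 = 0.352
The association is negative, so r = −0.352.

-0.352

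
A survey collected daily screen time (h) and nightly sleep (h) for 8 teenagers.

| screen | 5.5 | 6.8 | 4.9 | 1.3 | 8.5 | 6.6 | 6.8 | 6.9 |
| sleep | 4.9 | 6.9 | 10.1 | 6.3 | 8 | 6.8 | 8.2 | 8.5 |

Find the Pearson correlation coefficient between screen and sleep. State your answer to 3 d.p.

0.247

n = 8, Σx = 47.3, Σy = 59.7, Σx² = 311.85, Σy² = 463.05, Σxy = 358.84
nΣxy − ΣxΣy = 2870.72 − 2823.81 = 46.91
nΣx² − (Σx)² = 2494.8 − 2237.29 = 257.51; nΣy² − (Σy)² = 3704.4 − 3564.09 = 140.31
r = 46.91 / √(257.51 × 140.31) = 46.91 / 190.0822 ≈ 0.247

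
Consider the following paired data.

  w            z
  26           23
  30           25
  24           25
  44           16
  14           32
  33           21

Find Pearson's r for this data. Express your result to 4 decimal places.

n = 6, Σw = 171, Σz = 142, Σw² = 5373, Σz² = 3500, Σwz = 3793
nΣwz − ΣwΣz = 22758 − 24282 = -1524
nΣw² − (Σw)² = 32238 − 29241 = 2997; nΣz² − (Σz)² = 21000 − 20164 = 836
r = -1524 / √(2997 × 836) = -1524 / 1582.8746 ≈ -0.9628

-0.9628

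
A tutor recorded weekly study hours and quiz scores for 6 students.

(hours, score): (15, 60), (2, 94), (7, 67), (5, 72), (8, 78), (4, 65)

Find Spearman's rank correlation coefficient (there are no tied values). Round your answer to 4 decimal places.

Rank hours: 6, 1, 4, 3, 5, 2
Rank score: 1, 6, 3, 4, 5, 2
d = rank(hours) − rank(score): 5, -5, 1, -1, 0, 0; Σd² = 52
ρ = 1 − 6Σd² / [n(n²−1)] = 1 − 6×52 / (6×35) = 1 − 312/210 ≈ -0.4857

-0.4857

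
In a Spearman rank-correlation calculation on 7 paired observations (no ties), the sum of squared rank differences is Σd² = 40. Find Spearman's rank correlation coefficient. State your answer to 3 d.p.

ρ = 1 − 6Σd² / [n(n²−1)] = 1 − 6×40 / (7×48)
  = 1 − 240/336 = 1 − 0.7143 ≈ 0.286

0.286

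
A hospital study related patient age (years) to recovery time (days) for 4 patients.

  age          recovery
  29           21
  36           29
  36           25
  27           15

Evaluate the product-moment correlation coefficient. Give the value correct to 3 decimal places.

n = 4, Σx = 128, Σy = 90, Σx² = 4162, Σy² = 2132, Σxy = 2958
nΣxy − ΣxΣy = 11832 − 11520 = 312
nΣx² − (Σx)² = 16648 − 16384 = 264; nΣy² − (Σy)² = 8528 − 8100 = 428
r = 312 / √(264 × 428) = 312 / 336.1428 ≈ 0.928

0.928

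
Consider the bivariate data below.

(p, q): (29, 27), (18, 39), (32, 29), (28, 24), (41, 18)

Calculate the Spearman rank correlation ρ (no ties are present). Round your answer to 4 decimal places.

Rank p: 3, 1, 4, 2, 5
Rank q: 3, 5, 4, 2, 1
d = rank(p) − rank(q): 0, -4, 0, 0, 4; Σd² = 32
ρ = 1 − 6Σd² / [n(n²−1)] = 1 − 6×32 / (5×24) = 1 − 192/120 ≈ -0.6000

-0.6000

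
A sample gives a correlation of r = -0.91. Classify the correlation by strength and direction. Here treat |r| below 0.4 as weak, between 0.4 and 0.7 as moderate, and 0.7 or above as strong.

strong negative

r = -0.91 < 0 so the relationship is negative.
|r| = 0.91, which falls in the strong range.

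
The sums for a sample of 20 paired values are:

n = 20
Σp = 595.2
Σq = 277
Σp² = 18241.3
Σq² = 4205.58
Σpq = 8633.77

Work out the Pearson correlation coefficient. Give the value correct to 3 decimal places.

r = (nΣpq − ΣpΣq) / √[(nΣp² − (Σp)²)(nΣq² − (Σq)²)]
Numerator: 20×8633.77 − 595.2×277 = 7805
Denominator: √[(364826 − 354263.04)(84111.6 − 76729)] = √[10562.96 × 7382.6] = 8830.7479
r = 7805 / 8830.7479 ≈ 0.884

0.884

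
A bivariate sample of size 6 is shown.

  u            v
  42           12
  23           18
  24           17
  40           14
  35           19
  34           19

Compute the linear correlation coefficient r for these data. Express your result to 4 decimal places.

-0.6113

n = 6, Σu = 198, Σv = 99, Σu² = 6850, Σv² = 1675, Σuv = 3197
nΣuv − ΣuΣv = 19182 − 19602 = -420
nΣu² − (Σu)² = 41100 − 39204 = 1896; nΣv² − (Σv)² = 10050 − 9801 = 249
r = -420 / √(1896 × 249) = -420 / 687.0982 ≈ -0.6113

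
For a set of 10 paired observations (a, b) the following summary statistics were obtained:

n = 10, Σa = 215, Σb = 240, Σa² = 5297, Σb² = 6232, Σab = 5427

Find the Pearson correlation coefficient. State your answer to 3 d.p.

0.473

r = (nΣab − ΣaΣb) / √[(nΣa² − (Σa)²)(nΣb² − (Σb)²)]
Numerator: 10×5427 − 215×240 = 2670
Denominator: √[(52970 − 46225)(62320 − 57600)] = √[6745 × 4720] = 5642.3754
r = 2670 / 5642.3754 ≈ 0.473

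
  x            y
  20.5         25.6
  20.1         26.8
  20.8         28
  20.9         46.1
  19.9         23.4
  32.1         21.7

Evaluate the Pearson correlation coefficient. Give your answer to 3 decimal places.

n = 6, Σx = 134.3, Σy = 171.6, Σx² = 3120.13, Σy² = 5301.26, Σxy = 3771.6
nΣxy − ΣxΣy = 22629.6 − 23045.88 = -416.28
nΣx² − (Σx)² = 18720.78 − 18036.49 = 684.29; nΣy² − (Σy)² = 31807.56 − 29446.56 = 2361
r = -416.28 / √(684.29 × 2361) = -416.28 / 1271.0660 ≈ -0.328

-0.328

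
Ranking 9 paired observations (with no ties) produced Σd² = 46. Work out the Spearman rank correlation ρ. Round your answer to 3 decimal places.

0.617

ρ = 1 − 6Σd² / [n(n²−1)] = 1 − 6×46 / (9×80)
  = 1 − 276/720 = 1 − 0.3833 ≈ 0.617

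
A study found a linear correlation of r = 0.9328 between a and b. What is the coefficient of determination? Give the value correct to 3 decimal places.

r² = (0.9328)² = 0.870

0.870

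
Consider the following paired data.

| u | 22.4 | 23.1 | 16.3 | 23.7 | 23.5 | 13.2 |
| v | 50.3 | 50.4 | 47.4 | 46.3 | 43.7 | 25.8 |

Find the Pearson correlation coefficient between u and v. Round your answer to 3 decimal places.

n = 6, Σu = 122.2, Σv = 263.9, Σu² = 2589.24, Σv² = 12036.03, Σuv = 5528.4
nΣuv − ΣuΣv = 33170.4 − 32248.58 = 921.82
nΣu² − (Σu)² = 15535.44 − 14932.84 = 602.6; nΣv² − (Σv)² = 72216.18 − 69643.21 = 2572.97
r = 921.82 / √(602.6 × 2572.97) = 921.82 / 1245.1794 ≈ 0.740

0.740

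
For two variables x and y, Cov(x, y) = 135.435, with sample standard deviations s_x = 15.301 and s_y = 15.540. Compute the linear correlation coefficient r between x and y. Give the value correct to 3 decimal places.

0.570

r = Cov(x,y) / (s_x · s_y) = 135.435 / (15.301 × 15.540)
  = 135.435 / 237.7775 ≈ 0.570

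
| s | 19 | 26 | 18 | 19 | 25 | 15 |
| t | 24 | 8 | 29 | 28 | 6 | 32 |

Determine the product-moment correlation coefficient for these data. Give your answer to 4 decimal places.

-0.9716

n = 6, Σs = 122, Σt = 127, Σs² = 2572, Σt² = 3325, Σst = 2348
nΣst − ΣsΣt = 14088 − 15494 = -1406
nΣs² − (Σs)² = 15432 − 14884 = 548; nΣt² − (Σt)² = 19950 − 16129 = 3821
r = -1406 / √(548 × 3821) = -1406 / 1447.0342 ≈ -0.9716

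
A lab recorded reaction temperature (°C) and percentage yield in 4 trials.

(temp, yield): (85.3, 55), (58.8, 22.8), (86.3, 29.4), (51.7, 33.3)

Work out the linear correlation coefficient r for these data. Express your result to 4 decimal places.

n = 4, Σx = 282.1, Σy = 140.5, Σx² = 20854.11, Σy² = 5518.09, Σxy = 10290.97
nΣxy − ΣxΣy = 41163.88 − 39635.05 = 1528.83
nΣx² − (Σx)² = 83416.44 − 79580.41 = 3836.03; nΣy² − (Σy)² = 22072.36 − 19740.25 = 2332.11
r = 1528.83 / √(3836.03 × 2332.11) = 1528.83 / 2990.9938 ≈ 0.5111

0.5111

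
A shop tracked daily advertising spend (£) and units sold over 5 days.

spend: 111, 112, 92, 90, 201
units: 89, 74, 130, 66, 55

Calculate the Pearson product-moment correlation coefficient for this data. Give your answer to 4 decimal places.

n = 5, Σx = 606, Σy = 414, Σx² = 81830, Σy² = 37678, Σxy = 47122
nΣxy − ΣxΣy = 235610 − 250884 = -15274
nΣx² − (Σx)² = 409150 − 367236 = 41914; nΣy² − (Σy)² = 188390 − 171396 = 16994
r = -15274 / √(41914 × 16994) = -15274 / 26688.6964 ≈ -0.5723

-0.5723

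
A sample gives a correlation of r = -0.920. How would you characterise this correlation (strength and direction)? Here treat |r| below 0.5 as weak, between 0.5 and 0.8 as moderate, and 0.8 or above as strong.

r = -0.920 < 0 so the relationship is negative.
|r| = 0.920, which falls in the strong range.

strong negative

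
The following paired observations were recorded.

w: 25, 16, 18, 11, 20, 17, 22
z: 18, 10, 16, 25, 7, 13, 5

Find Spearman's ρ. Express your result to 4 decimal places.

Rank w: 7, 2, 4, 1, 5, 3, 6
Rank z: 6, 3, 5, 7, 2, 4, 1
d = rank(w) − rank(z): 1, -1, -1, -6, 3, -1, 5; Σd² = 74
ρ = 1 − 6Σd² / [n(n²−1)] = 1 − 6×74 / (7×48) = 1 − 444/336 ≈ -0.3214

-0.3214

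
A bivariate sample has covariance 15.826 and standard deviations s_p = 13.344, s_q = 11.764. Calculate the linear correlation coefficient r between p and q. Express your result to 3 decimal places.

0.101

r = Cov(p,q) / (s_p · s_q) = 15.826 / (13.344 × 11.764)
  = 15.826 / 156.9788 ≈ 0.101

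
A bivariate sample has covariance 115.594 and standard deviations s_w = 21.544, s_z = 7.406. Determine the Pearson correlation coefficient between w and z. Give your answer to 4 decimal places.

0.7245

r = Cov(w,z) / (s_w · s_z) = 115.594 / (21.544 × 7.406)
  = 115.594 / 159.5549 ≈ 0.7245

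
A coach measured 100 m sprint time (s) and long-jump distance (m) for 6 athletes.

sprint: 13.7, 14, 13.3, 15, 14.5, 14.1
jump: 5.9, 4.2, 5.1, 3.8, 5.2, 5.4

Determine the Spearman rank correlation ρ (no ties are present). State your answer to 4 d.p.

-0.3714

Rank sprint: 2, 3, 1, 6, 5, 4
Rank jump: 6, 2, 3, 1, 4, 5
d = rank(sprint) − rank(jump): -4, 1, -2, 5, 1, -1; Σd² = 48
ρ = 1 − 6Σd² / [n(n²−1)] = 1 − 6×48 / (6×35) = 1 − 288/210 ≈ -0.3714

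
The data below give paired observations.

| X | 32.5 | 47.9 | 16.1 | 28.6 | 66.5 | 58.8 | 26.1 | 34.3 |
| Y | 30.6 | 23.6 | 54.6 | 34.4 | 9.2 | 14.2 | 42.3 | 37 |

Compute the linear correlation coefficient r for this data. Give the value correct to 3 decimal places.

-0.972

n = 8, ΣX = 310.8, ΣY = 245.9, ΣX² = 14165.22, ΣY² = 9102.41, ΣXY = 7807.73
nΣXY − ΣXΣY = 62461.84 − 76425.72 = -13963.88
nΣX² − (ΣX)² = 113321.76 − 96596.64 = 16725.12; nΣY² − (ΣY)² = 72819.28 − 60466.81 = 12352.47
r = -13963.88 / √(16725.12 × 12352.47) = -13963.88 / 14373.4666 ≈ -0.972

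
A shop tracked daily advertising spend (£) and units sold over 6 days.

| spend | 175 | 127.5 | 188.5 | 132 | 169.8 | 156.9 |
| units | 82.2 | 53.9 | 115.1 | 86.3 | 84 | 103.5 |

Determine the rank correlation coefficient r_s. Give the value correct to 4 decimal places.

Rank spend: 5, 1, 6, 2, 4, 3
Rank units: 2, 1, 6, 4, 3, 5
d = rank(spend) − rank(units): 3, 0, 0, -2, 1, -2; Σd² = 18
ρ = 1 − 6Σd² / [n(n²−1)] = 1 − 6×18 / (6×35) = 1 − 108/210 ≈ 0.4857

0.4857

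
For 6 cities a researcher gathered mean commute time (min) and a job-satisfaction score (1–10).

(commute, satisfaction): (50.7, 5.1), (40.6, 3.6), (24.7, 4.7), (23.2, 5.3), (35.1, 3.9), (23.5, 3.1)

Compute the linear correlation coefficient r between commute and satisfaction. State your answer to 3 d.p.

0.127

n = 6, Σx = 197.8, Σy = 25.7, Σx² = 7151.44, Σy² = 113.97, Σxy = 853.52
nΣxy − ΣxΣy = 5121.12 − 5083.46 = 37.66
nΣx² − (Σx)² = 42908.64 − 39124.84 = 3783.8; nΣy² − (Σy)² = 683.82 − 660.49 = 23.33
r = 37.66 / √(3783.8 × 23.33) = 37.66 / 297.1129 ≈ 0.127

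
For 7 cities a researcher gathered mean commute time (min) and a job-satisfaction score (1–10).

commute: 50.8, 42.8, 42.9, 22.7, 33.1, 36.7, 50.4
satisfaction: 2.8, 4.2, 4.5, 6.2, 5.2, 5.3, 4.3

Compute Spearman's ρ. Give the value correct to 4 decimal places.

-0.8571

Rank commute: 7, 4, 5, 1, 2, 3, 6
Rank satisfaction: 1, 2, 4, 7, 5, 6, 3
d = rank(commute) − rank(satisfaction): 6, 2, 1, -6, -3, -3, 3; Σd² = 104
ρ = 1 − 6Σd² / [n(n²−1)] = 1 − 6×104 / (7×48) = 1 − 624/336 ≈ -0.8571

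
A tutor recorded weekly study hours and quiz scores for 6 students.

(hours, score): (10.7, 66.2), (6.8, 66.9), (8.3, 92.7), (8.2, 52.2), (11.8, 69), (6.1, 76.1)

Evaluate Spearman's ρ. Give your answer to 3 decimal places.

-0.086

Rank hours: 5, 2, 4, 3, 6, 1
Rank score: 2, 3, 6, 1, 4, 5
d = rank(hours) − rank(score): 3, -1, -2, 2, 2, -4; Σd² = 38
ρ = 1 − 6Σd² / [n(n²−1)] = 1 − 6×38 / (6×35) = 1 − 228/210 ≈ -0.086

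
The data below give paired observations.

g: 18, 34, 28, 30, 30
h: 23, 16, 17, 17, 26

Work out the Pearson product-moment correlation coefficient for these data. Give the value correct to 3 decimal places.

n = 5, Σg = 140, Σh = 99, Σg² = 4064, Σh² = 2039, Σgh = 2724
nΣgh − ΣgΣh = 13620 − 13860 = -240
nΣg² − (Σg)² = 20320 − 19600 = 720; nΣh² − (Σh)² = 10195 − 9801 = 394
r = -240 / √(720 × 394) = -240 / 532.6162 ≈ -0.451

-0.451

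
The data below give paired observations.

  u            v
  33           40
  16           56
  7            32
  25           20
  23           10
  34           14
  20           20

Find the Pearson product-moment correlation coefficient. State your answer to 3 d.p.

n = 7, Σu = 158, Σv = 192, Σu² = 4104, Σv² = 6856, Σuv = 4046
nΣuv − ΣuΣv = 28322 − 30336 = -2014
nΣu² − (Σu)² = 28728 − 24964 = 3764; nΣv² − (Σv)² = 47992 − 36864 = 11128
r = -2014 / √(3764 × 11128) = -2014 / 6471.9234 ≈ -0.311

-0.311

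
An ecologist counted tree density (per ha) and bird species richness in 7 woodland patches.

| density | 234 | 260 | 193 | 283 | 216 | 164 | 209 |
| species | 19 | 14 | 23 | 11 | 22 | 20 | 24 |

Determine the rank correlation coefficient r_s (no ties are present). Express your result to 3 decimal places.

Rank density: 5, 6, 2, 7, 4, 1, 3
Rank species: 3, 2, 6, 1, 5, 4, 7
d = rank(density) − rank(species): 2, 4, -4, 6, -1, -3, -4; Σd² = 98
ρ = 1 − 6Σd² / [n(n²−1)] = 1 − 6×98 / (7×48) = 1 − 588/336 ≈ -0.750

-0.750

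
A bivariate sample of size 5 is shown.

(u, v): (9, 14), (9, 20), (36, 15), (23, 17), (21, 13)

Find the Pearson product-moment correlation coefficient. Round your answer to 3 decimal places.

-0.307

n = 5, Σu = 98, Σv = 79, Σu² = 2428, Σv² = 1279, Σuv = 1510
nΣuv − ΣuΣv = 7550 − 7742 = -192
nΣu² − (Σu)² = 12140 − 9604 = 2536; nΣv² − (Σv)² = 6395 − 6241 = 154
r = -192 / √(2536 × 154) = -192 / 624.9352 ≈ -0.307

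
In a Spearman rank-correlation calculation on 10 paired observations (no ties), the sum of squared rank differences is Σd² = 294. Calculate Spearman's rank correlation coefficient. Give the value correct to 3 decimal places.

-0.782

ρ = 1 − 6Σd² / [n(n²−1)] = 1 − 6×294 / (10×99)
  = 1 − 1764/990 = 1 − 1.7818 ≈ -0.782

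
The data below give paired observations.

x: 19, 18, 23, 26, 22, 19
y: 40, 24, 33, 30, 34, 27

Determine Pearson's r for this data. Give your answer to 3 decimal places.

n = 6, Σx = 127, Σy = 188, Σx² = 2735, Σy² = 6050, Σxy = 3992
nΣxy − ΣxΣy = 23952 − 23876 = 76
nΣx² − (Σx)² = 16410 − 16129 = 281; nΣy² − (Σy)² = 36300 − 35344 = 956
r = 76 / √(281 × 956) = 76 / 518.3011 ≈ 0.147

0.147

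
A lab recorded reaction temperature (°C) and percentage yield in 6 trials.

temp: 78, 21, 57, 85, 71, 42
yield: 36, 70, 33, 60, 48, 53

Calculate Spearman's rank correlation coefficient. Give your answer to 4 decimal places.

Rank temp: 5, 1, 3, 6, 4, 2
Rank yield: 2, 6, 1, 5, 3, 4
d = rank(temp) − rank(yield): 3, -5, 2, 1, 1, -2; Σd² = 44
ρ = 1 − 6Σd² / [n(n²−1)] = 1 − 6×44 / (6×35) = 1 − 264/210 ≈ -0.2571

-0.2571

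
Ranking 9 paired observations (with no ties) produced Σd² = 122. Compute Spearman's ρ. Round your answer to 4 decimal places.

ρ = 1 − 6Σd² / [n(n²−1)] = 1 − 6×122 / (9×80)
  = 1 − 732/720 = 1 − 1.01667 ≈ -0.0167

-0.0167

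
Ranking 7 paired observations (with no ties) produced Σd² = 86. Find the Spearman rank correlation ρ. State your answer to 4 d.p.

-0.5357

ρ = 1 − 6Σd² / [n(n²−1)] = 1 − 6×86 / (7×48)
  = 1 − 516/336 = 1 − 1.53571 ≈ -0.5357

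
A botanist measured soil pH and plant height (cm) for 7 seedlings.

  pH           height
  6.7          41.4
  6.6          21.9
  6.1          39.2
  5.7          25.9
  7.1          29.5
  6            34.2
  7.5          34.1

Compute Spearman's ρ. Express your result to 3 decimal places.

Rank pH: 5, 4, 3, 1, 6, 2, 7
Rank height: 7, 1, 6, 2, 3, 5, 4
d = rank(pH) − rank(height): -2, 3, -3, -1, 3, -3, 3; Σd² = 50
ρ = 1 − 6Σd² / [n(n²−1)] = 1 − 6×50 / (7×48) = 1 − 300/336 ≈ 0.107

0.107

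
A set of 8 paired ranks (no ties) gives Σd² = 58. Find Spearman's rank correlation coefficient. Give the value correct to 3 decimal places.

ρ = 1 − 6Σd² / [n(n²−1)] = 1 − 6×58 / (8×63)
  = 1 − 348/504 = 1 − 0.6905 ≈ 0.310

0.310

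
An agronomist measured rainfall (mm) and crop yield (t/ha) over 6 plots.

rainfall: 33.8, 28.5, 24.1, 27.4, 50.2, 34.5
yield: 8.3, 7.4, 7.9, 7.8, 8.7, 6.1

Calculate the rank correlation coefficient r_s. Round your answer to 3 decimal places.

0.200

Rank rainfall: 4, 3, 1, 2, 6, 5
Rank yield: 5, 2, 4, 3, 6, 1
d = rank(rainfall) − rank(yield): -1, 1, -3, -1, 0, 4; Σd² = 28
ρ = 1 − 6Σd² / [n(n²−1)] = 1 − 6×28 / (6×35) = 1 − 168/210 ≈ 0.200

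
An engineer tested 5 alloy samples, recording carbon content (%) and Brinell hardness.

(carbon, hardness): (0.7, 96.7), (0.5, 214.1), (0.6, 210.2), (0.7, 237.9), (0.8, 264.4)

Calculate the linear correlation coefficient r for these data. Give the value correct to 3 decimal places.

n = 5, Σx = 3.3, Σy = 1023.3, Σx² = 2.23, Σy² = 225877.51, Σxy = 678.91
nΣxy − ΣxΣy = 3394.55 − 3376.89 = 17.66
nΣx² − (Σx)² = 11.15 − 10.89 = 0.26; nΣy² − (Σy)² = 1129387.55 − 1047142.89 = 82244.66
r = 17.66 / √(0.26 × 82244.66) = 17.66 / 146.2314 ≈ 0.121

0.121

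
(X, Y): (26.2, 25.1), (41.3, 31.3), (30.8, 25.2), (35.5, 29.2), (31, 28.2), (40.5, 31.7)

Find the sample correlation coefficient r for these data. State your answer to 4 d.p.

0.9404

n = 6, ΣX = 205.3, ΣY = 170.7, ΣX² = 7202.27, ΣY² = 4897.51, ΣXY = 5921.12
nΣXY − ΣXΣY = 35526.72 − 35044.71 = 482.01
nΣX² − (ΣX)² = 43213.62 − 42148.09 = 1065.53; nΣY² − (ΣY)² = 29385.06 − 29138.49 = 246.57
r = 482.01 / √(1065.53 × 246.57) = 482.01 / 512.5697 ≈ 0.9404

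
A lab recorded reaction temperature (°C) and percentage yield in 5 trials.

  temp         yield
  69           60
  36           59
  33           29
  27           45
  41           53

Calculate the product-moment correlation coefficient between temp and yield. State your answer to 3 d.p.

n = 5, Σx = 206, Σy = 246, Σx² = 9556, Σy² = 12756, Σxy = 10609
nΣxy − ΣxΣy = 53045 − 50676 = 2369
nΣx² − (Σx)² = 47780 − 42436 = 5344; nΣy² − (Σy)² = 63780 − 60516 = 3264
r = 2369 / √(5344 × 3264) = 2369 / 4176.4597 ≈ 0.567

0.567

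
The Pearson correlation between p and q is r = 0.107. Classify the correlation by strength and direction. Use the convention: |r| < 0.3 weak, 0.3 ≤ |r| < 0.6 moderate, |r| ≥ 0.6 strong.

r = 0.107 > 0 so the relationship is positive.
|r| = 0.107, which falls in the weak range.

weak positive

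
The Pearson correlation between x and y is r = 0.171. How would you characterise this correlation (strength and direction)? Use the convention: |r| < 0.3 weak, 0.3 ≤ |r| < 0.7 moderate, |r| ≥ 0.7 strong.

weak positive

r = 0.171 > 0 so the relationship is positive.
|r| = 0.171, which falls in the weak range.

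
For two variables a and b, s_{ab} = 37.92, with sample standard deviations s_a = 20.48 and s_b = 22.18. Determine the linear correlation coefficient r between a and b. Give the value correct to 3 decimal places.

0.083

r = Cov(a,b) / (s_a · s_b) = 37.92 / (20.48 × 22.18)
  = 37.92 / 454.2464 ≈ 0.083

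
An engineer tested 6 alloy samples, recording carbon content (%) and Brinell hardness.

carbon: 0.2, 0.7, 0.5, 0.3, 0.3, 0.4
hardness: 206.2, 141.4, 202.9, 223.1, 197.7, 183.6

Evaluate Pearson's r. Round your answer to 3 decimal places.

n = 6, Σx = 2.4, Σy = 1154.9, Σx² = 1.12, Σy² = 226248.67, Σxy = 441.35
nΣxy − ΣxΣy = 2648.1 − 2771.76 = -123.66
nΣx² − (Σx)² = 6.72 − 5.76 = 0.96; nΣy² − (Σy)² = 1357492.02 − 1333794.01 = 23698.01
r = -123.66 / √(0.96 × 23698.01) = -123.66 / 150.8313 ≈ -0.820

-0.820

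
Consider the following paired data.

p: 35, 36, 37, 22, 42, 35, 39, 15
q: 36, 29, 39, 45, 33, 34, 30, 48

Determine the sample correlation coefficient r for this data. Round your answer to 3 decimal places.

n = 8, Σp = 261, Σq = 294, Σp² = 9109, Σq² = 11132, Σpq = 9203
nΣpq − ΣpΣq = 73624 − 76734 = -3110
nΣp² − (Σp)² = 72872 − 68121 = 4751; nΣq² − (Σq)² = 89056 − 86436 = 2620
r = -3110 / √(4751 × 2620) = -3110 / 3528.1185 ≈ -0.881

-0.881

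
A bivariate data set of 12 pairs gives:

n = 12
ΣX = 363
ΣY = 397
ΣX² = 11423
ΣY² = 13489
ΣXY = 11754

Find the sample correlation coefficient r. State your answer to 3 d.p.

r = (nΣXY − ΣXΣY) / √[(nΣX² − (ΣX)²)(nΣY² − (ΣY)²)]
Numerator: 12×11754 − 363×397 = -3063
Denominator: √[(137076 − 131769)(161868 − 157609)] = √[5307 × 4259] = 4754.2100
r = -3063 / 4754.2100 ≈ -0.644

-0.644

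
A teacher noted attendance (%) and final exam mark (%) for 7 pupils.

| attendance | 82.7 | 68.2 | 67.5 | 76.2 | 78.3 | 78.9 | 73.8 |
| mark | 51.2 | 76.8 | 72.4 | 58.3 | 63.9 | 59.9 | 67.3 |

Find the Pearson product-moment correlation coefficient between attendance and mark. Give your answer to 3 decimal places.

n = 7, Σx = 525.6, Σy = 449.8, Σx² = 39655.76, Σy² = 29360.84, Σxy = 33497.68
nΣxy − ΣxΣy = 234483.76 − 236414.88 = -1931.12
nΣx² − (Σx)² = 277590.32 − 276255.36 = 1334.96; nΣy² − (Σy)² = 205525.88 − 202320.04 = 3205.84
r = -1931.12 / √(1334.96 × 3205.84) = -1931.12 / 2068.7359 ≈ -0.933

-0.933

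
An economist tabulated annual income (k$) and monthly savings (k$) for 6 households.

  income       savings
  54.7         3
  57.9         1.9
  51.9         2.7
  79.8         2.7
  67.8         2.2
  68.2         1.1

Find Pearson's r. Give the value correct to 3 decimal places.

n = 6, Σx = 380.3, Σy = 13.6, Σx² = 24654.23, Σy² = 33.24, Σxy = 853.88
nΣxy − ΣxΣy = 5123.28 − 5172.08 = -48.8
nΣx² − (Σx)² = 147925.38 − 144628.09 = 3297.29; nΣy² − (Σy)² = 199.44 − 184.96 = 14.48
r = -48.8 / √(3297.29 × 14.48) = -48.8 / 218.5057 ≈ -0.223

-0.223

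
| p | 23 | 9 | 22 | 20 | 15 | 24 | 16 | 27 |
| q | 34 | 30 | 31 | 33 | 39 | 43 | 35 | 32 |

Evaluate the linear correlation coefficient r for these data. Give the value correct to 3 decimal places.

n = 8, Σp = 156, Σq = 277, Σp² = 3280, Σq² = 9725, Σpq = 5435
nΣpq − ΣpΣq = 43480 − 43212 = 268
nΣp² − (Σp)² = 26240 − 24336 = 1904; nΣq² − (Σq)² = 77800 − 76729 = 1071
r = 268 / √(1904 × 1071) = 268 / 1428.0000 ≈ 0.188

0.188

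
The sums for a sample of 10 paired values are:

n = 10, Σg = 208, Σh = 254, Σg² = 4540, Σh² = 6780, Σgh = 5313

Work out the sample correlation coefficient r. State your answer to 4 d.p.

0.1125

r = (nΣgh − ΣgΣh) / √[(nΣg² − (Σg)²)(nΣh² − (Σh)²)]
Numerator: 10×5313 − 208×254 = 298
Denominator: √[(45400 − 43264)(67800 − 64516)] = √[2136 × 3284] = 2648.5135
r = 298 / 2648.5135 ≈ 0.1125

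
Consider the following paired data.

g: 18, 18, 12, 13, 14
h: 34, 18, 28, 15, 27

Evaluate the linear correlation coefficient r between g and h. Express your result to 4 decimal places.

0.1707

n = 5, Σg = 75, Σh = 122, Σg² = 1157, Σh² = 3218, Σgh = 1845
nΣgh − ΣgΣh = 9225 − 9150 = 75
nΣg² − (Σg)² = 5785 − 5625 = 160; nΣh² − (Σh)² = 16090 − 14884 = 1206
r = 75 / √(160 × 1206) = 75 / 439.2721 ≈ 0.1707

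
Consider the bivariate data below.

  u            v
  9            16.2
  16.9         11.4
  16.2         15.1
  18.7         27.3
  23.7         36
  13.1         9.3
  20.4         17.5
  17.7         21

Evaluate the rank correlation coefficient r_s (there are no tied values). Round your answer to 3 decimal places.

0.762

Rank u: 1, 4, 3, 6, 8, 2, 7, 5
Rank v: 4, 2, 3, 7, 8, 1, 5, 6
d = rank(u) − rank(v): -3, 2, 0, -1, 0, 1, 2, -1; Σd² = 20
ρ = 1 − 6Σd² / [n(n²−1)] = 1 − 6×20 / (8×63) = 1 − 120/504 ≈ 0.762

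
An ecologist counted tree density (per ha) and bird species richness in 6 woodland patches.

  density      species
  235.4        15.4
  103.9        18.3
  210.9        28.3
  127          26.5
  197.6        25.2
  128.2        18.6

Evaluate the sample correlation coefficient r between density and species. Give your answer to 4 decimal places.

n = 6, Σx = 1003, Σy = 132.3, Σx² = 182297.18, Σy² = 3056.19, Σxy = 22224.54
nΣxy − ΣxΣy = 133347.24 − 132696.9 = 650.34
nΣx² − (Σx)² = 1093783.08 − 1006009 = 87774.08; nΣy² − (Σy)² = 18337.14 − 17503.29 = 833.85
r = 650.34 / √(87774.08 × 833.85) = 650.34 / 8555.1398 ≈ 0.0760

0.0760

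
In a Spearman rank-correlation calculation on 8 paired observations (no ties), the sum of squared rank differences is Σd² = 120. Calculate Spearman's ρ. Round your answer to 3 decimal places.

-0.429

ρ = 1 − 6Σd² / [n(n²−1)] = 1 − 6×120 / (8×63)
  = 1 − 720/504 = 1 − 1.4286 ≈ -0.429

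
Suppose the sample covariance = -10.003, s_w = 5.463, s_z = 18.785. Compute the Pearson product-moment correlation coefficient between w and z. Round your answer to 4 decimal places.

r = Cov(w,z) / (s_w · s_z) = -10.003 / (5.463 × 18.785)
  = -10.003 / 102.6225 ≈ -0.0975

-0.0975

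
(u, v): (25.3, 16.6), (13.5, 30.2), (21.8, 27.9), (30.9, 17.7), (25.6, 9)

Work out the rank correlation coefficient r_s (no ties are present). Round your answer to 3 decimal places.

-0.700

Rank u: 3, 1, 2, 5, 4
Rank v: 2, 5, 4, 3, 1
d = rank(u) − rank(v): 1, -4, -2, 2, 3; Σd² = 34
ρ = 1 − 6Σd² / [n(n²−1)] = 1 − 6×34 / (5×24) = 1 − 204/120 ≈ -0.700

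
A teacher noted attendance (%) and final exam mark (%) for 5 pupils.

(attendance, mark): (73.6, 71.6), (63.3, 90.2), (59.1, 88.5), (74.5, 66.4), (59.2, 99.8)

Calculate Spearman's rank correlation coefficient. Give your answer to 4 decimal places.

-0.7000

Rank attendance: 4, 3, 1, 5, 2
Rank mark: 2, 4, 3, 1, 5
d = rank(attendance) − rank(mark): 2, -1, -2, 4, -3; Σd² = 34
ρ = 1 − 6Σd² / [n(n²−1)] = 1 − 6×34 / (5×24) = 1 − 204/120 ≈ -0.7000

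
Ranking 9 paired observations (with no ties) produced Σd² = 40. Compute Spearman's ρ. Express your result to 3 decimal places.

0.667

ρ = 1 − 6Σd² / [n(n²−1)] = 1 − 6×40 / (9×80)
  = 1 − 240/720 = 1 − 0.3333 ≈ 0.667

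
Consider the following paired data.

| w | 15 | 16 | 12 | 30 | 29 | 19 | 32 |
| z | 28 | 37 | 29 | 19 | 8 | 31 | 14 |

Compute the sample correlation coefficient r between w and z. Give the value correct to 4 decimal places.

-0.8416

n = 7, Σw = 153, Σz = 166, Σw² = 3751, Σz² = 4576, Σwz = 3199
nΣwz − ΣwΣz = 22393 − 25398 = -3005
nΣw² − (Σw)² = 26257 − 23409 = 2848; nΣz² − (Σz)² = 32032 − 27556 = 4476
r = -3005 / √(2848 × 4476) = -3005 / 3570.3849 ≈ -0.8416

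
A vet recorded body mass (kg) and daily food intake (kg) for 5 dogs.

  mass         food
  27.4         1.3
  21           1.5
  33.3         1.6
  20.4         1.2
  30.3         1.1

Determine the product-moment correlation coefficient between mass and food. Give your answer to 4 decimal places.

0.1686

n = 5, Σx = 132.4, Σy = 6.7, Σx² = 3634.9, Σy² = 9.15, Σxy = 178.21
nΣxy − ΣxΣy = 891.05 − 887.08 = 3.97
nΣx² − (Σx)² = 18174.5 − 17529.76 = 644.74; nΣy² − (Σy)² = 45.75 − 44.89 = 0.86
r = 3.97 / √(644.74 × 0.86) = 3.97 / 23.5473 ≈ 0.1686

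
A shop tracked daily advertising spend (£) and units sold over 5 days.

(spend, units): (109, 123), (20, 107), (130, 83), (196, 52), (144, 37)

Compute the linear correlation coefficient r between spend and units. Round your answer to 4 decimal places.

n = 5, Σx = 599, Σy = 402, Σx² = 88333, Σy² = 37540, Σxy = 41857
nΣxy − ΣxΣy = 209285 − 240798 = -31513
nΣx² − (Σx)² = 441665 − 358801 = 82864; nΣy² − (Σy)² = 187700 − 161604 = 26096
r = -31513 / √(82864 × 26096) = -31513 / 46501.8166 ≈ -0.6777

-0.6777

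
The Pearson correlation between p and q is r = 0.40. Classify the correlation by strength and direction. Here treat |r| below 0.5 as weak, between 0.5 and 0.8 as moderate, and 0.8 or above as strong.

weak positive

r = 0.40 > 0 so the relationship is positive.
|r| = 0.40, which falls in the weak range.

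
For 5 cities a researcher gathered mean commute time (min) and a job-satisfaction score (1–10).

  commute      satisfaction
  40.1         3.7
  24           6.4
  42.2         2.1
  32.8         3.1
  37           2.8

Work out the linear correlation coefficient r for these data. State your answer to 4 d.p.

n = 5, Σx = 176.1, Σy = 18.1, Σx² = 6409.69, Σy² = 76.51, Σxy = 595.87
nΣxy − ΣxΣy = 2979.35 − 3187.41 = -208.06
nΣx² − (Σx)² = 32048.45 − 31011.21 = 1037.24; nΣy² − (Σy)² = 382.55 − 327.61 = 54.94
r = -208.06 / √(1037.24 × 54.94) = -208.06 / 238.7173 ≈ -0.8716

-0.8716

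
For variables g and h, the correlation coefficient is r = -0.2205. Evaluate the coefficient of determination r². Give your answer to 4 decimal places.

r² = (-0.2205)² = 0.0486

0.0486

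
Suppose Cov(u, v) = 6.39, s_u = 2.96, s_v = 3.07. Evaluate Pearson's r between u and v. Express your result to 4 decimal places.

r = Cov(u,v) / (s_u · s_v) = 6.39 / (2.96 × 3.07)
  = 6.39 / 9.0872 ≈ 0.7032

0.7032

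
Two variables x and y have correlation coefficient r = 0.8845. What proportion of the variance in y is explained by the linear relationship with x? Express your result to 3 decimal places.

0.782

r² = (0.8845)² = 0.782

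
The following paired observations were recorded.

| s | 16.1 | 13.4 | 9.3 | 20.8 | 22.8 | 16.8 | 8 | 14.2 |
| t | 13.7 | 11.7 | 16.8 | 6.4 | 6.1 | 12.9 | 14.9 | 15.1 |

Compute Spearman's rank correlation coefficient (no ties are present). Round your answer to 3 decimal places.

-0.762

Rank s: 5, 3, 2, 7, 8, 6, 1, 4
Rank t: 5, 3, 8, 2, 1, 4, 6, 7
d = rank(s) − rank(t): 0, 0, -6, 5, 7, 2, -5, -3; Σd² = 148
ρ = 1 − 6Σd² / [n(n²−1)] = 1 − 6×148 / (8×63) = 1 − 888/504 ≈ -0.762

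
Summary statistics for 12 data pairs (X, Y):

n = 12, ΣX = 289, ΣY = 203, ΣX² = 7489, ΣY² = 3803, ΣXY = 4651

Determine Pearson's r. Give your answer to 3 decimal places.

r = (nΣXY − ΣXΣY) / √[(nΣX² − (ΣX)²)(nΣY² − (ΣY)²)]
Numerator: 12×4651 − 289×203 = -2855
Denominator: √[(89868 − 83521)(45636 − 41209)] = √[6347 × 4427] = 5300.7706
r = -2855 / 5300.7706 ≈ -0.539

-0.539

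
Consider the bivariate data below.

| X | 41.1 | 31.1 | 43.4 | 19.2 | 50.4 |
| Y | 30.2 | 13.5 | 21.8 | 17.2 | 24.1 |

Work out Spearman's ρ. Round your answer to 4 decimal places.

0.6000

Rank X: 3, 2, 4, 1, 5
Rank Y: 5, 1, 3, 2, 4
d = rank(X) − rank(Y): -2, 1, 1, -1, 1; Σd² = 8
ρ = 1 − 6Σd² / [n(n²−1)] = 1 − 6×8 / (5×24) = 1 − 48/120 ≈ 0.6000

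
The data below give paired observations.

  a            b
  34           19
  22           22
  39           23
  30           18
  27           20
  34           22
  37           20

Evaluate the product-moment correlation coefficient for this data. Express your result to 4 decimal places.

n = 7, Σa = 223, Σb = 144, Σa² = 7315, Σb² = 2982, Σab = 4595
nΣab − ΣaΣb = 32165 − 32112 = 53
nΣa² − (Σa)² = 51205 − 49729 = 1476; nΣb² − (Σb)² = 20874 − 20736 = 138
r = 53 / √(1476 × 138) = 53 / 451.3181 ≈ 0.1174

0.1174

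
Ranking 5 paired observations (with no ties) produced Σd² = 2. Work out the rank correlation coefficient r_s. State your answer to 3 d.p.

0.900

ρ = 1 − 6Σd² / [n(n²−1)] = 1 − 6×2 / (5×24)
  = 1 − 12/120 = 1 − 0.1000 ≈ 0.900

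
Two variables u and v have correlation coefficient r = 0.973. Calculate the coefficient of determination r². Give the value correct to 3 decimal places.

0.947

r² = (0.973)² = 0.947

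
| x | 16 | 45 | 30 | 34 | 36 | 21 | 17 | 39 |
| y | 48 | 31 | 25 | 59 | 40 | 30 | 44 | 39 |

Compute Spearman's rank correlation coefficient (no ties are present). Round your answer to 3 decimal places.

-0.262

Rank x: 1, 8, 4, 5, 6, 3, 2, 7
Rank y: 7, 3, 1, 8, 5, 2, 6, 4
d = rank(x) − rank(y): -6, 5, 3, -3, 1, 1, -4, 3; Σd² = 106
ρ = 1 − 6Σd² / [n(n²−1)] = 1 − 6×106 / (8×63) = 1 − 636/504 ≈ -0.262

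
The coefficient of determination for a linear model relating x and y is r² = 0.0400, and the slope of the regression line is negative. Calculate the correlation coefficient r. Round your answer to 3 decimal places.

-0.200

|r| = √0.0400 = 0.200
The association is negative, so r = −0.200.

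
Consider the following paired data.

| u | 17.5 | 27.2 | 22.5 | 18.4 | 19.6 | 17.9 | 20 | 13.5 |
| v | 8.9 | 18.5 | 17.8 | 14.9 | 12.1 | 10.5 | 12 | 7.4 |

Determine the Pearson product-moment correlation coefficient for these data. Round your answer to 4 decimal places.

n = 8, Σu = 156.6, Σv = 102.1, Σu² = 3177.72, Σv² = 1415.73, Σuv = 2098.62
nΣuv − ΣuΣv = 16788.96 − 15988.86 = 800.1
nΣu² − (Σu)² = 25421.76 − 24523.56 = 898.2; nΣv² − (Σv)² = 11325.84 − 10424.41 = 901.43
r = 800.1 / √(898.2 × 901.43) = 800.1 / 899.8136 ≈ 0.8892

0.8892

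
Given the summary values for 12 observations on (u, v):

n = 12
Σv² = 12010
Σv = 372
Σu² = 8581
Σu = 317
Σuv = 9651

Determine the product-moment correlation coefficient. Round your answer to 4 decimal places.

-0.5596

r = (nΣuv − ΣuΣv) / √[(nΣu² − (Σu)²)(nΣv² − (Σv)²)]
Numerator: 12×9651 − 317×372 = -2112
Denominator: √[(102972 − 100489)(144120 − 138384)] = √[2483 × 5736] = 3773.9221
r = -2112 / 3773.9221 ≈ -0.5596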